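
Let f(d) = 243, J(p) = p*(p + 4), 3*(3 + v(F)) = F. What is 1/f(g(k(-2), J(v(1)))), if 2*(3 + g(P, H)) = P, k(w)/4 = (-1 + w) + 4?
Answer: 1/243 ≈ 0.0041152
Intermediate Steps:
k(w) = 12 + 4*w (k(w) = 4*((-1 + w) + 4) = 4*(3 + w) = 12 + 4*w)
v(F) = -3 + F/3
J(p) = p*(4 + p)
g(P, H) = -3 + P/2
1/f(g(k(-2), J(v(1)))) = 1/243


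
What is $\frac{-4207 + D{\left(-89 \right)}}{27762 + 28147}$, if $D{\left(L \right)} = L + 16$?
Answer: $- \frac{4280}{55909} \approx -0.076553$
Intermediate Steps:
$D{\left(L \right)} = 16 + L$
$\frac{-4207 + D{\left(-89 \right)}}{27762 + 28147} = \frac{-4207 + \left(16 - 89\right)}{27762 + 28147} = \frac{-4207 - 73}{55909} = \left(-4280\right) \frac{1}{55909} = - \frac{4280}{55909}$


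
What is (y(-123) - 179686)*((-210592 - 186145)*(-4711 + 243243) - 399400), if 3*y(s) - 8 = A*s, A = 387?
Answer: 55517640817658084/3 ≈ 1.8506e+16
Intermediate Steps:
y(s) = 8/3 + 129*s (y(s) = 8/3 + (387*s)/3 = 8/3 + 129*s)
(y(-123) - 179686)*((-210592 - 186145)*(-4711 + 243243) - 399400) = ((8/3 + 129*(-123)) - 179686)*((-210592 - 186145)*(-4711 + 243243) - 399400) = ((8/3 - 15867) - 179686)*(-396737*238532 - 399400) = (-47593/3 - 179686)*(-94634470084 - 399400) = -586651/3*(-94634869484) = 55517640817658084/3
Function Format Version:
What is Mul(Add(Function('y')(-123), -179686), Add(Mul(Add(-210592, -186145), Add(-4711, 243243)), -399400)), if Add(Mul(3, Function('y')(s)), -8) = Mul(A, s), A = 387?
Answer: Rational(55517640817658084, 3) ≈ 1.8506e+16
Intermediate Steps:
Function('y')(s) = Add(Rational(8, 3), Mul(129, s)) (Function('y')(s) = Add(Rational(8, 3), Mul(Rational(1, 3), Mul(387, s))) = Add(Rational(8, 3), Mul(129, s)))
Mul(Add(Function('y')(-123), -179686), Add(Mul(Add(-210592, -186145), Add(-4711, 243243)), -399400)) = Mul(Add(Add(Rational(8, 3), Mul(129, -123)), -179686), Add(Mul(Add(-210592, -186145), Add(-4711, 243243)), -399400)) = Mul(Add(Add(Rational(8, 3), -15867), -179686), Add(Mul(-396737, 238532), -399400)) = Mul(Add(Rational(-47593, 3), -179686), Add(-94634470084, -399400)) = Mul(Rational(-586651, 3), -94634869484) = Rational(55517640817658084, 3)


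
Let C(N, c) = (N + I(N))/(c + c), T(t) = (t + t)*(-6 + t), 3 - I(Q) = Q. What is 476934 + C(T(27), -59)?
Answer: 56278209/118 ≈ 4.7693e+5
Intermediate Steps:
I(Q) = 3 - Q
T(t) = 2*t*(-6 + t) (T(t) = (2*t)*(-6 + t) = 2*t*(-6 + t))
C(N, c) = 3/(2*c) (C(N, c) = (N + (3 - N))/(c + c) = 3/((2*c)) = 3*(1/(2*c)) = 3/(2*c))
476934 + C(T(27), -59) = 476934 + (3/2)/(-59) = 476934 + (3/2)*(-1/59) = 476934 - 3/118 = 56278209/118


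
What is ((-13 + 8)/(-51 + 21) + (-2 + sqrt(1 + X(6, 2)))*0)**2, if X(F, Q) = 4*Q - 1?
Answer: 1/36 ≈ 0.027778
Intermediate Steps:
X(F, Q) = -1 + 4*Q
((-13 + 8)/(-51 + 21) + (-2 + sqrt(1 + X(6, 2)))*0)**2 = ((-13 + 8)/(-51 + 21) + (-2 + sqrt(1 + (-1 + 4*2)))*0)**2 = (-5/(-30) + (-2 + sqrt(1 + (-1 + 8)))*0)**2 = (-5*(-1/30) + (-2 + sqrt(1 + 7))*0)**2 = (1/6 + (-2 + sqrt(8))*0)**2 = (1/6 + (-2 + 2*sqrt(2))*0)**2 = (1/6 + 0)**2 = (1/6)**2 = 1/36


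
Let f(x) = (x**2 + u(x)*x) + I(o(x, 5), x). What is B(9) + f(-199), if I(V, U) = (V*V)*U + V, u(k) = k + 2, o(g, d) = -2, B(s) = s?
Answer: 78015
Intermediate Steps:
u(k) = 2 + k
I(V, U) = V + U*V**2 (I(V, U) = V**2*U + V = U*V**2 + V = V + U*V**2)
f(x) = -2 + x**2 + 4*x + x*(2 + x) (f(x) = (x**2 + (2 + x)*x) - 2*(1 + x*(-2)) = (x**2 + x*(2 + x)) - 2*(1 - 2*x) = (x**2 + x*(2 + x)) + (-2 + 4*x) = -2 + x**2 + 4*x + x*(2 + x))
B(9) + f(-199) = 9 + (-2 + 2*(-199)**2 + 6*(-199)) = 9 + (-2 + 2*39601 - 1194) = 9 + (-2 + 79202 - 1194) = 9 + 78006 = 78015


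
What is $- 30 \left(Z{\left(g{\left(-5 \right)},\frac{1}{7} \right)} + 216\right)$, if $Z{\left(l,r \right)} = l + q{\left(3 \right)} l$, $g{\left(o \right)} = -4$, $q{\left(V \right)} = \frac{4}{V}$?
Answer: $-6200$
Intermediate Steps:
$Z{\left(l,r \right)} = \frac{7 l}{3}$ ($Z{\left(l,r \right)} = l + \frac{4}{3} l = l + 4 \cdot \frac{1}{3} l = l + \frac{4 l}{3} = \frac{7 l}{3}$)
$- 30 \left(Z{\left(g{\left(-5 \right)},\frac{1}{7} \right)} + 216\right) = - 30 \left(\frac{7}{3} \left(-4\right) + 216\right) = - 30 \left(- \frac{28}{3} + 216\right) = \left(-30\right) \frac{620}{3} = -6200$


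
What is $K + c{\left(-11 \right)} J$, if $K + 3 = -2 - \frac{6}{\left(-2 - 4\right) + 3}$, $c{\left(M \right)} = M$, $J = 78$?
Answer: $-861$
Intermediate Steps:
$K = -3$ ($K = -3 - \left(2 + \frac{6}{\left(-2 - 4\right) + 3}\right) = -3 - \left(2 + \frac{6}{-6 + 3}\right) = -3 - \left(2 + \frac{6}{-3}\right) = -3 - 0 = -3 + \left(-2 + 2\right) = -3 + 0 = -3$)
$K + c{\left(-11 \right)} J = -3 - 858 = -861$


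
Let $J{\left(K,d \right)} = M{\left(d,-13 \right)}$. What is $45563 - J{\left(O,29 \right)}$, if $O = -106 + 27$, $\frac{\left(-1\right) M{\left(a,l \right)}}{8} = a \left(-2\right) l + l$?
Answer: $51491$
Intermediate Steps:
$M{\left(a,l \right)} = - 8 l + 16 a l$ ($M{\left(a,l \right)} = - 8 \left(a \left(-2\right) l + l\right) = - 8 \left(- 2 a l + l\right) = - 8 \left(l - 2 a l\right) = - 8 l + 16 a l$)
$O = -79$
$J{\left(K,d \right)} = 104 - 208 d$ ($J{\left(K,d \right)} = 8 \left(-13\right) \left(-1 + 2 d\right) = 104 - 208 d$)
$45563 - J{\left(O,29 \right)} = 45563 - \left(104 - 6032\right) = 45563 - -5928 = 45563 + 5928 = 51491$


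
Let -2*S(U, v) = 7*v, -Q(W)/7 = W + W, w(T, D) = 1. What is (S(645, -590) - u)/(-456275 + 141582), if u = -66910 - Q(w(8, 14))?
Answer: -68961/314693 ≈ -0.21914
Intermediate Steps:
Q(W) = -14*W (Q(W) = -7*(W + W) = -14*W)
u = -66896 (u = -66910 - (-14) = -66910 - 1*(-14) = -66910 + 14 = -66896)
S(U, v) = -7*v/2
(S(645, -590) - u)/(-456275 + 141582) = (-7/2*(-590) - 1*(-66896))/(-456275 + 141582) = (2065 + 66896)/(-314693) = 68961*(-1/314693) = -68961/314693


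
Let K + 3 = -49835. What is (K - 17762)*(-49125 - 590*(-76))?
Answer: 289666000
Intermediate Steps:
K = -49838 (K = -3 - 49835 = -49838)
(K - 17762)*(-49125 - 590*(-76)) = (-49838 - 17762)*(-49125 - 590*(-76)) = -67600*(-49125 + 44840) = -67600*(-4285) = 289666000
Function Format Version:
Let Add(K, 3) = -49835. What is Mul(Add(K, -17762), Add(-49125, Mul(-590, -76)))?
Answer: 289666000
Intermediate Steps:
K = -49838 (K = Add(-3, -49835) = -49838)
Mul(Add(K, -17762), Add(-49125, Mul(-590, -76))) = Mul(Add(-49838, -17762), Add(-49125, Mul(-590, -76))) = Mul(-67600, Add(-49125, 44840)) = Mul(-67600, -4285) = 289666000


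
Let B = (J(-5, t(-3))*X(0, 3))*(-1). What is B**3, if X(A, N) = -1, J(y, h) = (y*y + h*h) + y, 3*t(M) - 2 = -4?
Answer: 6229504/729 ≈ 8545.3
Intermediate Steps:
t(M) = -2/3 (t(M) = 2/3 + (1/3)*(-4) = 2/3 - 4/3 = -2/3)
J(y, h) = y + h**2 + y**2 (J(y, h) = (y**2 + h**2) + y = (h**2 + y**2) + y = y + h**2 + y**2)
B = 184/9 (B = ((-5 + (-2/3)**2 + (-5)**2)*(-1))*(-1) = ((-5 + 4/9 + 25)*(-1))*(-1) = ((184/9)*(-1))*(-1) = -184/9*(-1) = 184/9 ≈ 20.444)
B**3 = (184/9)**3 = 6229504/729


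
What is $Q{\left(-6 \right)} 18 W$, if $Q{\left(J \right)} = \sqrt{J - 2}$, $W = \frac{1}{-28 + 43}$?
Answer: $\frac{12 i \sqrt{2}}{5} \approx 3.3941 i$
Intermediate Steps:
$W = \frac{1}{15} \approx 0.066667$
$Q{\left(J \right)} = \sqrt{-2 + J}$
$Q{\left(-6 \right)} 18 W = \sqrt{-2 - 6} \cdot 18 \cdot \frac{1}{15} = \sqrt{-8} \cdot 18 \cdot \frac{1}{15} = 2 i \sqrt{2} \cdot 18 \cdot \frac{1}{15} = 36 i \sqrt{2} \cdot \frac{1}{15} = \frac{12 i \sqrt{2}}{5}$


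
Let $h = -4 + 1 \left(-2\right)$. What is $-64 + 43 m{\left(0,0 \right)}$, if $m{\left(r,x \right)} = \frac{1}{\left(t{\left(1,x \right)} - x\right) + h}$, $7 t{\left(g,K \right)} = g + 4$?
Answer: $- \frac{2669}{37} \approx -72.135$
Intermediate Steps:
$t{\left(g,K \right)} = \frac{4}{7} + \frac{g}{7}$ ($t{\left(g,K \right)} = \frac{g + 4}{7} = \frac{4 + g}{7} = \frac{4}{7} + \frac{g}{7}$)
$h = -6$ ($h = -4 - 2 = -6$)
$m{\left(r,x \right)} = \frac{1}{- \frac{37}{7} - x}$ ($m{\left(r,x \right)} = \frac{1}{\left(\left(\frac{4}{7} + \frac{1}{7} \cdot 1\right) - x\right) - 6} = \frac{1}{\left(\left(\frac{4}{7} + \frac{1}{7}\right) - x\right) - 6} = \frac{1}{\left(\frac{5}{7} - x\right) - 6} = \frac{1}{- \frac{37}{7} - x}$)
$-64 + 43 m{\left(0,0 \right)} = -64 + 43 \left(- \frac{7}{37 + 7 \cdot 0}\right) = -64 + 43 \left(- \frac{7}{37 + 0}\right) = -64 + 43 \left(- \frac{7}{37}\right) = -64 - \frac{301}{37} = - \frac{2669}{37}$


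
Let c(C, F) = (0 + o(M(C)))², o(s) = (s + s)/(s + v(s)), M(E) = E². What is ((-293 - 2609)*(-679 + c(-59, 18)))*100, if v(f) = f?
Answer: 196755600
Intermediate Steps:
o(s) = 1 (o(s) = (s + s)/(s + s) = (2*s)/((2*s)) = (2*s)*(1/(2*s)) = 1)
c(C, F) = 1 (c(C, F) = (0 + 1)² = 1² = 1)
((-293 - 2609)*(-679 + c(-59, 18)))*100 = ((-293 - 2609)*(-679 + 1))*100 = -2902*(-678)*100 = 1967556*100 = 196755600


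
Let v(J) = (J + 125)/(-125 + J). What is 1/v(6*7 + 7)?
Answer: -38/87 ≈ -0.43678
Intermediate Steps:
v(J) = (125 + J)/(-125 + J)
1/v(6*7 + 7) = 1/((125 + (6*7 + 7))/(-125 + (6*7 + 7))) = 1/((125 + (42 + 7))/(-125 + (42 + 7))) = 1/((125 + 49)/(-125 + 49)) = 1/(174/(-76)) = 1/(-1/76*174) = 1/(-87/38) = -38/87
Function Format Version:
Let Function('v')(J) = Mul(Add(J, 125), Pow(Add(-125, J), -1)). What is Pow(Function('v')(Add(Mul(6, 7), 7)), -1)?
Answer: Rational(-38, 87) ≈ -0.43678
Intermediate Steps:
Function('v')(J) = Mul(Pow(Add(-125, J), -1), Add(125, J)) (Function('v')(J) = Mul(Add(125, J), Pow(Add(-125, J), -1)) = Mul(Pow(Add(-125, J), -1), Add(125, J)))
Pow(Function('v')(Add(Mul(6, 7), 7)), -1) = Pow(Mul(Pow(Add(-125, Add(Mul(6, 7), 7)), -1), Add(125, Add(Mul(6, 7), 7))), -1) = Pow(Mul(Pow(Add(-125, Add(42, 7)), -1), Add(125, Add(42, 7))), -1) = Pow(Mul(Pow(Add(-125, 49), -1), Add(125, 49)), -1) = Pow(Mul(Pow(-76, -1), 174), -1) = Pow(Mul(Rational(-1, 76), 174), -1) = Pow(Rational(-87, 38), -1) = Rational(-38, 87)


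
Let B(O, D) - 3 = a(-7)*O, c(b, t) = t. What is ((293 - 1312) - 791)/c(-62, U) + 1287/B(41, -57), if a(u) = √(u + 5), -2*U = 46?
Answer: 6190313/77533 - 52767*I*√2/3371 ≈ 79.841 - 22.137*I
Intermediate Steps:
U = -23 (U = -½*46 = -23)
a(u) = √(5 + u)
B(O, D) = 3 + I*O*√2 (B(O, D) = 3 + √(5 - 7)*O = 3 + √(-2)*O = 3 + (I*√2)*O = 3 + I*O*√2)
((293 - 1312) - 791)/c(-62, U) + 1287/B(41, -57) = ((293 - 1312) - 791)/(-23) + 1287/(3 + I*41*√2) = (-1019 - 791)*(-1/23) + 1287/(3 + 41*I*√2) = -1810*(-1/23) + 1287/(3 + 41*I*√2) = 1810/23 + 1287/(3 + 41*I*√2)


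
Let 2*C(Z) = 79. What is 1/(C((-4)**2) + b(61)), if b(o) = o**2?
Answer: 2/7521 ≈ 0.00026592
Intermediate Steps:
C(Z) = 79/2 (C(Z) = (1/2)*79 = 79/2)
1/(C((-4)**2) + b(61)) = 1/(79/2 + 61**2) = 1/(79/2 + 3721) = 1/(7521/2) = 2/7521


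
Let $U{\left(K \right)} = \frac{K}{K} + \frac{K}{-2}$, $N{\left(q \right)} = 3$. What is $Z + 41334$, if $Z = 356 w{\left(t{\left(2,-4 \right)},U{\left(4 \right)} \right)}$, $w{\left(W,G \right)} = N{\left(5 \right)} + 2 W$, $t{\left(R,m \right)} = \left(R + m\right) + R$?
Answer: $42402$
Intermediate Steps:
$U{\left(K \right)} = 1 - \frac{K}{2}$ ($U{\left(K \right)} = 1 + K \left(- \frac{1}{2}\right) = 1 - \frac{K}{2}$)
$t{\left(R,m \right)} = m + 2 R$
$w{\left(W,G \right)} = 3 + 2 W$
$Z = 1068$ ($Z = 356 \left(3 + 2 \left(-4 + 2 \cdot 2\right)\right) = 356 \left(3 + 2 \left(-4 + 4\right)\right) = 356 \left(3 + 2 \cdot 0\right) = 356 \left(3 + 0\right) = 356 \cdot 3 = 1068$)
$Z + 41334 = 1068 + 41334 = 42402$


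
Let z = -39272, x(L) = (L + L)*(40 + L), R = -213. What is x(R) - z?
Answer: 112970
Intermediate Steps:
x(L) = 2*L*(40 + L) (x(L) = (2*L)*(40 + L) = 2*L*(40 + L))
x(R) - z = 2*(-213)*(40 - 213) - 1*(-39272) = 2*(-213)*(-173) + 39272 = 73698 + 39272 = 112970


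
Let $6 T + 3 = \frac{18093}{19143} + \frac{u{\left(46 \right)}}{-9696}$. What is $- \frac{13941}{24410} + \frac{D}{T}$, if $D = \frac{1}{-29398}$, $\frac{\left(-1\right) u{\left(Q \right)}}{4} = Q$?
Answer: $- \frac{1075291874291673}{1883113320766930} \approx -0.57102$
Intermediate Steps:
$u{\left(Q \right)} = - 4 Q$
$D = - \frac{1}{29398} \approx -3.4016 \cdot 10^{-5}$
$T = - \frac{5248327}{15467544}$ ($T = - \frac{1}{2} + \frac{\frac{18093}{19143} + \frac{\left(-4\right) 46}{-9696}}{6} = - \frac{1}{2} + \frac{18093 \cdot \frac{1}{19143} - - \frac{23}{1212}}{6} = - \frac{1}{2} + \frac{\frac{6031}{6381} + \frac{23}{1212}}{6} = - \frac{1}{2} + \frac{1}{6} \cdot \frac{2485445}{2577924} = - \frac{1}{2} + \frac{2485445}{15467544} = - \frac{5248327}{15467544} \approx -0.33931$)
$- \frac{13941}{24410} + \frac{D}{T} = - \frac{13941}{24410} - \frac{1}{29398 \left(- \frac{5248327}{15467544}\right)} = \left(-13941\right) \frac{1}{24410} - - \frac{7733772}{77145158573} = - \frac{13941}{24410} + \frac{7733772}{77145158573} = - \frac{1075291874291673}{1883113320766930}$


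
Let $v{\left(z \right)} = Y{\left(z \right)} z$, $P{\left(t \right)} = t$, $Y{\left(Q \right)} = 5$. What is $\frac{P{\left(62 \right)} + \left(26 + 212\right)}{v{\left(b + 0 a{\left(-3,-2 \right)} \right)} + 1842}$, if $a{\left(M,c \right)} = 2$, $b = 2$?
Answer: $\frac{75}{463} \approx 0.16199$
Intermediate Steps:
$v{\left(z \right)} = 5 z$
$\frac{P{\left(62 \right)} + \left(26 + 212\right)}{v{\left(b + 0 a{\left(-3,-2 \right)} \right)} + 1842} = \frac{62 + \left(26 + 212\right)}{5 \left(2 + 0 \cdot 2\right) + 1842} = \frac{62 + 238}{5 \left(2 + 0\right) + 1842} = \frac{300}{5 \cdot 2 + 1842} = \frac{300}{10 + 1842} = \frac{300}{1852} = 300 \cdot \frac{1}{1852} = \frac{75}{463}$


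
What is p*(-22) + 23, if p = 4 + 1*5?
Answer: -175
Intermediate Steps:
p = 9 (p = 4 + 5 = 9)
p*(-22) + 23 = 9*(-22) + 23 = -198 + 23 = -175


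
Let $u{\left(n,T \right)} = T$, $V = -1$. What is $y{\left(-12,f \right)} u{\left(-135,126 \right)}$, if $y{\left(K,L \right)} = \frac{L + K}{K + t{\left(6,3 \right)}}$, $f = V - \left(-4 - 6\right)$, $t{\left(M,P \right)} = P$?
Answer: $42$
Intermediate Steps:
$f = 9$ ($f = -1 - \left(-4 - 6\right) = -1 - -10 = -1 + 10 = 9$)
$y{\left(K,L \right)} = \frac{K + L}{3 + K}$ ($y{\left(K,L \right)} = \frac{L + K}{K + 3} = \frac{K + L}{3 + K}$)
$y{\left(-12,f \right)} u{\left(-135,126 \right)} = \frac{-12 + 9}{3 - 12} \cdot 126 = \frac{1}{-9} \left(-3\right) 126 = \left(- \frac{1}{9}\right) \left(-3\right) 126 = \frac{1}{3} \cdot 126 = 42$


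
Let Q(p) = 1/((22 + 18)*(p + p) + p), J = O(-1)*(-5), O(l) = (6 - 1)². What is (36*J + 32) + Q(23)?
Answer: -8323883/1863 ≈ -4468.0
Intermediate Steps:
O(l) = 25 (O(l) = 5² = 25)
J = -125 (J = 25*(-5) = -125)
Q(p) = 1/(81*p) (Q(p) = 1/(40*(2*p) + p) = 1/(80*p + p) = 1/(81*p))
(36*J + 32) + Q(23) = (36*(-125) + 32) + (1/81)/23 = (-4500 + 32) + (1/81)*(1/23) = -4468 + 1/1863 = -8323883/1863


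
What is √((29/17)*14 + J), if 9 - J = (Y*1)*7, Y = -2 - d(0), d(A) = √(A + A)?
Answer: √13549/17 ≈ 6.8471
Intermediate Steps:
d(A) = √2*√A (d(A) = √(2*A) = √2*√A)
Y = -2 (Y = -2 - √2*√0 = -2 - √2*0 = -2 - 1*0 = -2 + 0 = -2)
J = 23 (J = 9 - (-2*1)*7 = 9 - (-2)*7 = 9 - 1*(-14) = 9 + 14 = 23)
√((29/17)*14 + J) = √((29/17)*14 + 23) = √(406/17 + 23) = √(797/17) = √13549/17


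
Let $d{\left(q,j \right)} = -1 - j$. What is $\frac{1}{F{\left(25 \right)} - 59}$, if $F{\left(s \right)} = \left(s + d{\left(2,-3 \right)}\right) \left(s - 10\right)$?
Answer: $\frac{1}{346} \approx 0.0028902$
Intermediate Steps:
$F{\left(s \right)} = \left(-10 + s\right) \left(2 + s\right)$ ($F{\left(s \right)} = \left(s - -2\right) \left(s - 10\right) = \left(s + \left(-1 + 3\right)\right) \left(-10 + s\right) = \left(s + 2\right) \left(-10 + s\right) = \left(2 + s\right) \left(-10 + s\right) = \left(-10 + s\right) \left(2 + s\right)$)
$\frac{1}{F{\left(25 \right)} - 59} = \frac{1}{\left(-20 + 25^{2} - 200\right) - 59} = \frac{1}{\left(-20 + 625 - 200\right) - 59} = \frac{1}{405 - 59} = \frac{1}{346}$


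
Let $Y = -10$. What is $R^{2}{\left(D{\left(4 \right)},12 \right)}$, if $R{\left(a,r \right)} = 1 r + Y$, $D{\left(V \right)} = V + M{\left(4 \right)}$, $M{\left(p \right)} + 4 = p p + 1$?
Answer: $4$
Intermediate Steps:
$M{\left(p \right)} = -3 + p^{2}$ ($M{\left(p \right)} = -4 + \left(p p + 1\right) = -4 + \left(p^{2} + 1\right) = -4 + \left(1 + p^{2}\right) = -3 + p^{2}$)
$D{\left(V \right)} = 13 + V$ ($D{\left(V \right)} = V - \left(3 - 4^{2}\right) = V + \left(-3 + 16\right) = V + 13 = 13 + V$)
$R{\left(a,r \right)} = -10 + r$ ($R{\left(a,r \right)} = 1 r - 10 = r - 10 = -10 + r$)
$R^{2}{\left(D{\left(4 \right)},12 \right)} = \left(-10 + 12\right)^{2} = 2^{2} = 4$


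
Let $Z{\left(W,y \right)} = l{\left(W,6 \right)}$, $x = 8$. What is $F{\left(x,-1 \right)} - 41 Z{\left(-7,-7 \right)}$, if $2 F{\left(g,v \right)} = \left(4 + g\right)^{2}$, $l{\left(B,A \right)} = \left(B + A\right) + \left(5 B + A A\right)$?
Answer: $72$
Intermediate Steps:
$l{\left(B,A \right)} = A + A^{2} + 6 B$ ($l{\left(B,A \right)} = \left(A + B\right) + \left(5 B + A^{2}\right) = \left(A + B\right) + \left(A^{2} + 5 B\right) = A + A^{2} + 6 B$)
$F{\left(g,v \right)} = \frac{\left(4 + g\right)^{2}}{2}$
$Z{\left(W,y \right)} = 42 + 6 W$ ($Z{\left(W,y \right)} = 6 + 6^{2} + 6 W = 6 + 36 + 6 W = 42 + 6 W$)
$F{\left(x,-1 \right)} - 41 Z{\left(-7,-7 \right)} = \frac{\left(4 + 8\right)^{2}}{2} - 41 \left(42 + 6 \left(-7\right)\right) = \frac{12^{2}}{2} - 41 \left(42 - 42\right) = \frac{1}{2} \cdot 144 - 0 = 72 + 0 = 72$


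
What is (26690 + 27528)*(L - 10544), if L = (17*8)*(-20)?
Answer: -719147552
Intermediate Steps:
L = -2720 (L = 136*(-20) = -2720)
(26690 + 27528)*(L - 10544) = (26690 + 27528)*(-2720 - 10544) = 54218*(-13264) = -719147552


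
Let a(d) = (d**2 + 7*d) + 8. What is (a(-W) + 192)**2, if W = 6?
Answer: 37636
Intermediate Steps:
a(d) = 8 + d**2 + 7*d
(a(-W) + 192)**2 = ((8 + (-1*6)**2 + 7*(-1*6)) + 192)**2 = ((8 + (-6)**2 + 7*(-6)) + 192)**2 = ((8 + 36 - 42) + 192)**2 = (2 + 192)**2 = 194**2 = 37636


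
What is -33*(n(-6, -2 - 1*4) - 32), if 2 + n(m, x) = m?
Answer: 1320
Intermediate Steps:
n(m, x) = -2 + m
-33*(n(-6, -2 - 1*4) - 32) = -33*((-2 - 6) - 32) = -33*(-8 - 32) = -33*(-40) = 1320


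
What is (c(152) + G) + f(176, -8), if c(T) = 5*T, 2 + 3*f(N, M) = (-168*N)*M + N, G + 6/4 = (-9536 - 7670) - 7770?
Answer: 109377/2 ≈ 54689.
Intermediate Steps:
G = -49955/2 (G = -3/2 + ((-9536 - 7670) - 7770) = -3/2 + (-17206 - 7770) = -3/2 - 24976 = -49955/2 ≈ -24978.)
f(N, M) = -⅔ + N/3 - 56*M*N (f(N, M) = -⅔ + ((-168*N)*M + N)/3 = -⅔ + (-168*M*N + N)/3 = -⅔ + (N - 168*M*N)/3 = -⅔ + (N/3 - 56*M*N) = -⅔ + N/3 - 56*M*N)
(c(152) + G) + f(176, -8) = (5*152 - 49955/2) + (-⅔ + (⅓)*176 - 56*(-8)*176) = (760 - 49955/2) + (-⅔ + 176/3 + 78848) = -48435/2 + 78906 = 109377/2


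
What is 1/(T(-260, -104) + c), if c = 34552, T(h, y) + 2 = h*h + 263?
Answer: 1/102413 ≈ 9.7644e-6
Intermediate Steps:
T(h, y) = 261 + h² (T(h, y) = -2 + (h*h + 263) = -2 + (h² + 263) = -2 + (263 + h²) = 261 + h²)
1/(T(-260, -104) + c) = 1/((261 + (-260)²) + 34552) = 1/((261 + 67600) + 34552) = 1/(67861 + 34552) = 1/102413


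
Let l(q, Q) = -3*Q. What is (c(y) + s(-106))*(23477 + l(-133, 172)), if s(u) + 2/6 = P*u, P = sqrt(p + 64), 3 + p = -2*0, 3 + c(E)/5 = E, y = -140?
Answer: -49274306/3 - 2433866*sqrt(61) ≈ -3.5434e+7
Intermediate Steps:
c(E) = -15 + 5*E
p = -3 (p = -3 - 2*0 = -3 + 0 = -3)
P = sqrt(61) (P = sqrt(-3 + 64) = sqrt(61) ≈ 7.8102)
s(u) = -1/3 + u*sqrt(61) (s(u) = -1/3 + sqrt(61)*u = -1/3 + u*sqrt(61))
(c(y) + s(-106))*(23477 + l(-133, 172)) = ((-15 + 5*(-140)) + (-1/3 - 106*sqrt(61)))*(23477 - 3*172) = ((-15 - 700) + (-1/3 - 106*sqrt(61)))*(23477 - 516) = (-715 + (-1/3 - 106*sqrt(61)))*22961 = (-2146/3 - 106*sqrt(61))*22961 = -49274306/3 - 2433866*sqrt(61)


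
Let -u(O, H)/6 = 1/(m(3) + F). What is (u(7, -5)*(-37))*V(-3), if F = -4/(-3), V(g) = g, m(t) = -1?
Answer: -1998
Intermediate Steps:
F = 4/3 (F = -4*(-⅓) = 4/3 ≈ 1.3333)
u(O, H) = -18 (u(O, H) = -6/(-1 + 4/3) = -6/⅓ = -6*3 = -18)
(u(7, -5)*(-37))*V(-3) = -18*(-37)*(-3) = 666*(-3) = -1998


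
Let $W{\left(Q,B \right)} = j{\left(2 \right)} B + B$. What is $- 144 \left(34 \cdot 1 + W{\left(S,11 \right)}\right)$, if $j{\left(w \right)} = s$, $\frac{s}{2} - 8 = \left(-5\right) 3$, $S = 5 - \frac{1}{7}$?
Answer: $15696$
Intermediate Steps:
$S = \frac{34}{7}$ ($S = 5 - \frac{1}{7} = \frac{34}{7} \approx 4.8571$)
$s = -14$ ($s = 16 + 2 \left(\left(-5\right) 3\right) = 16 + 2 \left(-15\right) = 16 - 30 = -14$)
$j{\left(w \right)} = -14$
$W{\left(Q,B \right)} = - 13 B$ ($W{\left(Q,B \right)} = - 14 B + B = - 13 B$)
$- 144 \left(34 \cdot 1 + W{\left(S,11 \right)}\right) = - 144 \left(34 \cdot 1 - 143\right) = - 144 \left(34 - 143\right) = \left(-144\right) \left(-109\right) = 15696$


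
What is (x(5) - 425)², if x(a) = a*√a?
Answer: 180750 - 4250*√5 ≈ 1.7125e+5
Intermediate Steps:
x(a) = a^(3/2)
(x(5) - 425)² = (5^(3/2) - 425)² = (5*√5 - 425)² = (-425 + 5*√5)²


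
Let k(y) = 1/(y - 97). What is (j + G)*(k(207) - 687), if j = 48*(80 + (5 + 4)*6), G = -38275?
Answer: 2406343667/110 ≈ 2.1876e+7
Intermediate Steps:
k(y) = 1/(-97 + y)
j = 6432 (j = 48*(80 + 9*6) = 48*(80 + 54) = 48*134 = 6432)
(j + G)*(k(207) - 687) = (6432 - 38275)*(1/(-97 + 207) - 687) = -31843*(1/110 - 687) = -31843*(-75569/110) = 2406343667/110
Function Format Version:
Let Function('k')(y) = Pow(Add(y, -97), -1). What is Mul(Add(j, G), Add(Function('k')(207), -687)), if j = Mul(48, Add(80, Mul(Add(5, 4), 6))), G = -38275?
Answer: Rational(2406343667, 110) ≈ 2.1876e+7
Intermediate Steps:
Function('k')(y) = Pow(Add(-97, y), -1)
j = 6432 (j = Mul(48, Add(80, Mul(9, 6))) = Mul(48, Add(80, 54)) = Mul(48, 134) = 6432)
Mul(Add(j, G), Add(Function('k')(207), -687)) = Mul(Add(6432, -38275), Add(Pow(Add(-97, 207), -1), -687)) = Mul(-31843, Add(Pow(110, -1), -687)) = Mul(-31843, Add(Rational(1, 110), -687)) = Mul(-31843, Rational(-75569, 110)) = Rational(2406343667, 110)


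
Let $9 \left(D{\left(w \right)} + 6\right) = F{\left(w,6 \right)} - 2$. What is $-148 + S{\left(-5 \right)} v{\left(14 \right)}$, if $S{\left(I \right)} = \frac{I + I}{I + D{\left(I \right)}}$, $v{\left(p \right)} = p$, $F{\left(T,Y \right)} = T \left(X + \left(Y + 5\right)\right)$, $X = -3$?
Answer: $- \frac{6536}{47} \approx -139.06$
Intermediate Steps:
$F{\left(T,Y \right)} = T \left(2 + Y\right)$ ($F{\left(T,Y \right)} = T \left(-3 + \left(Y + 5\right)\right) = T \left(-3 + \left(5 + Y\right)\right) = T \left(2 + Y\right)$)
$D{\left(w \right)} = - \frac{56}{9} + \frac{8 w}{9}$ ($D{\left(w \right)} = -6 + \frac{w \left(2 + 6\right) - 2}{9} = -6 + \frac{w 8 - 2}{9} = -6 + \frac{8 w - 2}{9} = -6 + \frac{-2 + 8 w}{9} = -6 + \left(- \frac{2}{9} + \frac{8 w}{9}\right) = - \frac{56}{9} + \frac{8 w}{9}$)
$S{\left(I \right)} = \frac{2 I}{- \frac{56}{9} + \frac{17 I}{9}}$ ($S{\left(I \right)} = \frac{I + I}{I + \left(- \frac{56}{9} + \frac{8 I}{9}\right)} = \frac{2 I}{- \frac{56}{9} + \frac{17 I}{9}}$)
$-148 + S{\left(-5 \right)} v{\left(14 \right)} = -148 + 18 \left(-5\right) \frac{1}{-56 + 17 \left(-5\right)} 14 = -148 + 18 \left(-5\right) \frac{1}{-56 - 85} \cdot 14 = -148 + 18 \left(-5\right) \frac{1}{-141} \cdot 14 = -148 + 18 \left(-5\right) \left(- \frac{1}{141}\right) 14 = -148 + \frac{30}{47} \cdot 14 = -148 + \frac{420}{47} = - \frac{6536}{47}$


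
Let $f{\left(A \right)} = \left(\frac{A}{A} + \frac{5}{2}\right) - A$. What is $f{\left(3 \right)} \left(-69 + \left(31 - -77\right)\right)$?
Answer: $\frac{39}{2} \approx 19.5$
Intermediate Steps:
$f{\left(A \right)} = \frac{7}{2} - A$ ($f{\left(A \right)} = \left(1 + 5 \cdot \frac{1}{2}\right) - A = \left(1 + \frac{5}{2}\right) - A = \frac{7}{2} - A$)
$f{\left(3 \right)} \left(-69 + \left(31 - -77\right)\right) = \left(\frac{7}{2} - 3\right) \left(-69 + \left(31 - -77\right)\right) = \left(\frac{7}{2} - 3\right) \left(-69 + \left(31 + 77\right)\right) = \frac{-69 + 108}{2} = \frac{1}{2} \cdot 39 = \frac{39}{2}$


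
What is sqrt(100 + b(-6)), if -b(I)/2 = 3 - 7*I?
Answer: sqrt(10) ≈ 3.1623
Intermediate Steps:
b(I) = -6 + 14*I (b(I) = -2*(3 - 7*I) = -6 + 14*I)
sqrt(100 + b(-6)) = sqrt(100 + (-6 + 14*(-6))) = sqrt(100 + (-6 - 84)) = sqrt(100 - 90) = sqrt(10)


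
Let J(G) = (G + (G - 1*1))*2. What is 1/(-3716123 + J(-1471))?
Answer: -1/3722009 ≈ -2.6867e-7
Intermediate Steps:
J(G) = -2 + 4*G (J(G) = (G + (G - 1))*2 = (G + (-1 + G))*2 = (-1 + 2*G)*2 = -2 + 4*G)
1/(-3716123 + J(-1471)) = 1/(-3716123 + (-2 + 4*(-1471))) = 1/(-3716123 + (-2 - 5884)) = 1/(-3716123 - 5886) = 1/(-3722009) = -1/3722009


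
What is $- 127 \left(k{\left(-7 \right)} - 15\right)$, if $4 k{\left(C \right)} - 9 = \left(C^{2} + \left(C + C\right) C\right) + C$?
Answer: $- \frac{11303}{4} \approx -2825.8$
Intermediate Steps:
$k{\left(C \right)} = \frac{9}{4} + \frac{C}{4} + \frac{3 C^{2}}{4}$ ($k{\left(C \right)} = \frac{9}{4} + \frac{\left(C^{2} + \left(C + C\right) C\right) + C}{4} = \frac{9}{4} + \frac{\left(C^{2} + 2 C C\right) + C}{4} = \frac{9}{4} + \frac{\left(C^{2} + 2 C^{2}\right) + C}{4} = \frac{9}{4} + \frac{3 C^{2} + C}{4} = \frac{9}{4} + \frac{C + 3 C^{2}}{4} = \frac{9}{4} + \left(\frac{C}{4} + \frac{3 C^{2}}{4}\right) = \frac{9}{4} + \frac{C}{4} + \frac{3 C^{2}}{4}$)
$- 127 \left(k{\left(-7 \right)} - 15\right) = - 127 \left(\left(\frac{9}{4} + \frac{1}{4} \left(-7\right) + \frac{3 \left(-7\right)^{2}}{4}\right) - 15\right) = - 127 \left(\left(\frac{9}{4} - \frac{7}{4} + \frac{3}{4} \cdot 49\right) - 15\right) = - 127 \left(\left(\frac{9}{4} - \frac{7}{4} + \frac{147}{4}\right) - 15\right) = - 127 \left(\frac{149}{4} - 15\right) = \left(-127\right) \frac{89}{4} = - \frac{11303}{4}$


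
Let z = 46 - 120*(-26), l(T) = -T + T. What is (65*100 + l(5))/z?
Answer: 3250/1583 ≈ 2.0531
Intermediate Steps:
l(T) = 0
z = 3166 (z = 46 + 3120 = 3166)
(65*100 + l(5))/z = (65*100 + 0)/3166 = (6500 + 0)*(1/3166) = 6500*(1/3166) = 3250/1583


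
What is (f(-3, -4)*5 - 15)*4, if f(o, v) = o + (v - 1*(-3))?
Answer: -140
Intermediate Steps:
f(o, v) = 3 + o + v (f(o, v) = o + (v + 3) = o + (3 + v) = 3 + o + v)
(f(-3, -4)*5 - 15)*4 = ((3 - 3 - 4)*5 - 15)*4 = (-4*5 - 15)*4 = (-20 - 15)*4 = -35*4 = -140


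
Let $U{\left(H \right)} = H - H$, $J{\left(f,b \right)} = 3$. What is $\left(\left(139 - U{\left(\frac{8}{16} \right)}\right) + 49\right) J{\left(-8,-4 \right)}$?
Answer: $564$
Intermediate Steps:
$U{\left(H \right)} = 0$
$\left(\left(139 - U{\left(\frac{8}{16} \right)}\right) + 49\right) J{\left(-8,-4 \right)} = \left(\left(139 - 0\right) + 49\right) 3 = \left(\left(139 + 0\right) + 49\right) 3 = \left(139 + 49\right) 3 = 188 \cdot 3 = 564$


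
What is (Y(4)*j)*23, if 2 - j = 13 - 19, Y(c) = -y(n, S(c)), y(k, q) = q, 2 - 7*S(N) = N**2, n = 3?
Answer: 368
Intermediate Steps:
S(N) = 2/7 - N**2/7
Y(c) = -2/7 + c**2/7 (Y(c) = -(2/7 - c**2/7) = -2/7 + c**2/7)
j = 8 (j = 2 - (13 - 19) = 2 - 1*(-6) = 2 + 6 = 8)
(Y(4)*j)*23 = ((-2/7 + (1/7)*4**2)*8)*23 = ((-2/7 + (1/7)*16)*8)*23 = ((-2/7 + 16/7)*8)*23 = (2*8)*23 = 16*23 = 368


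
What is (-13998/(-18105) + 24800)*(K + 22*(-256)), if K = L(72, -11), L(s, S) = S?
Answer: -844602854238/6035 ≈ -1.3995e+8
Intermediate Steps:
K = -11
(-13998/(-18105) + 24800)*(K + 22*(-256)) = (-13998/(-18105) + 24800)*(-11 + 22*(-256)) = (-13998*(-1/18105) + 24800)*(-11 - 5632) = (4666/6035 + 24800)*(-5643) = (149672666/6035)*(-5643) = -844602854238/6035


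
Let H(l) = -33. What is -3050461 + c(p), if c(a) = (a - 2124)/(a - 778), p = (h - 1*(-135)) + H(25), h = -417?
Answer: -3334151434/1093 ≈ -3.0505e+6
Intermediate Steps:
p = -315 (p = (-417 - 1*(-135)) - 33 = (-417 + 135) - 33 = -282 - 33 = -315)
c(a) = (-2124 + a)/(-778 + a)
-3050461 + c(p) = -3050461 + (-2124 - 315)/(-778 - 315) = -3050461 - 2439/(-1093) = -3050461 - 1/1093*(-2439) = -3050461 + 2439/1093 = -3334151434/1093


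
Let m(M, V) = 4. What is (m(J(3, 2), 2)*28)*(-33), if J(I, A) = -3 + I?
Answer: -3696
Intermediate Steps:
(m(J(3, 2), 2)*28)*(-33) = (4*28)*(-33) = 112*(-33) = -3696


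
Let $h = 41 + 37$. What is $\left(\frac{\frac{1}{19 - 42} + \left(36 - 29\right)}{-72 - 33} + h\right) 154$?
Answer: $\frac{828124}{69} \approx 12002.0$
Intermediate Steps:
$h = 78$
$\left(\frac{\frac{1}{19 - 42} + \left(36 - 29\right)}{-72 - 33} + h\right) 154 = \left(\frac{\frac{1}{19 - 42} + \left(36 - 29\right)}{-72 - 33} + 78\right) 154 = \left(\frac{\frac{1}{-23} + 7}{-105} + 78\right) 154 = \left(\left(- \frac{1}{23} + 7\right) \left(- \frac{1}{105}\right) + 78\right) 154 = \left(\frac{160}{23} \left(- \frac{1}{105}\right) + 78\right) 154 = \left(- \frac{32}{483} + 78\right) 154 = \frac{37642}{483} \cdot 154 = \frac{828124}{69}$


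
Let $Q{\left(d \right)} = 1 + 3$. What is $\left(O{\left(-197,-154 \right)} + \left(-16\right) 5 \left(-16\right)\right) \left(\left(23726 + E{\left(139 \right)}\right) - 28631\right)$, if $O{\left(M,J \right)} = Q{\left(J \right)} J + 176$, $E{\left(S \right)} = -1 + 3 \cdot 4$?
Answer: $-4110960$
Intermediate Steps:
$E{\left(S \right)} = 11$ ($E{\left(S \right)} = -1 + 12 = 11$)
$Q{\left(d \right)} = 4$
$O{\left(M,J \right)} = 176 + 4 J$ ($O{\left(M,J \right)} = 4 J + 176 = 176 + 4 J$)
$\left(O{\left(-197,-154 \right)} + \left(-16\right) 5 \left(-16\right)\right) \left(\left(23726 + E{\left(139 \right)}\right) - 28631\right) = \left(\left(176 + 4 \left(-154\right)\right) + \left(-16\right) 5 \left(-16\right)\right) \left(\left(23726 + 11\right) - 28631\right) = \left(\left(176 - 616\right) - -1280\right) \left(23737 - 28631\right) = \left(-440 + 1280\right) \left(-4894\right) = 840 \left(-4894\right) = -4110960$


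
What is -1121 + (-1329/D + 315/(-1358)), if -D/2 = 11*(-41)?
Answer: -49114991/43747 ≈ -1122.7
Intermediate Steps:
D = 902 (D = -22*(-41) = -2*(-451) = 902)
-1121 + (-1329/D + 315/(-1358)) = -1121 + (-1329/902 + 315/(-1358)) = -1121 + (-1329*1/902 + 315*(-1/1358)) = -1121 + (-1329/902 - 45/194) = -1121 - 74604/43747 = -49114991/43747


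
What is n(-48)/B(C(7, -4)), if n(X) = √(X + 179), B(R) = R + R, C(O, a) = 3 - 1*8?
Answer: -√131/10 ≈ -1.1446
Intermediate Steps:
C(O, a) = -5 (C(O, a) = 3 - 8 = -5)
B(R) = 2*R
n(X) = √(179 + X)
n(-48)/B(C(7, -4)) = √(179 - 48)/((2*(-5))) = √131/(-10) = √131*(-⅒) = -√131/10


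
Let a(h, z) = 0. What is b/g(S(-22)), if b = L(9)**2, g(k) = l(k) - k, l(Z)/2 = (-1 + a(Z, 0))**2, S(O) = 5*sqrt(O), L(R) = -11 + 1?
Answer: 100/277 + 250*I*sqrt(22)/277 ≈ 0.36101 + 4.2332*I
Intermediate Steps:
L(R) = -10
l(Z) = 2 (l(Z) = 2*(-1 + 0)**2 = 2*(-1)**2 = 2*1 = 2)
g(k) = 2 - k
b = 100 (b = (-10)**2 = 100)
b/g(S(-22)) = 100/(2 - 5*sqrt(-22)) = 100/(2 - 5*I*sqrt(22))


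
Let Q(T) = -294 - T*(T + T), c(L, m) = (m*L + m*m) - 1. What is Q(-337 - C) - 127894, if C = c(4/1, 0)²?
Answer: -356676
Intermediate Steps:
c(L, m) = -1 + m² + L*m (c(L, m) = (L*m + m²) - 1 = (m² + L*m) - 1 = -1 + m² + L*m)
C = 1 (C = (-1 + 0² + (4/1)*0)² = (-1 + 0 + (4*1)*0)² = (-1 + 0 + 4*0)² = (-1 + 0 + 0)² = (-1)² = 1)
Q(T) = -294 - 2*T² (Q(T) = -294 - T*2*T = -294 - 2*T²)
Q(-337 - C) - 127894 = (-294 - 2*(-337 - 1*1)²) - 127894 = (-294 - 2*(-337 - 1)²) - 127894 = (-294 - 2*(-338)²) - 127894 = (-294 - 2*114244) - 127894 = (-294 - 228488) - 127894 = -228782 - 127894 = -356676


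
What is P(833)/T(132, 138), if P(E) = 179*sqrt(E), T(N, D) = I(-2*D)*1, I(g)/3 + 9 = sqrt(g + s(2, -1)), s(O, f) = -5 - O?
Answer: -537*sqrt(17)/52 - 179*I*sqrt(4811)/156 ≈ -42.579 - 79.588*I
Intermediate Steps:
I(g) = -27 + 3*sqrt(-7 + g) (I(g) = -27 + 3*sqrt(g + (-5 - 1*2)) = -27 + 3*sqrt(g + (-5 - 2)) = -27 + 3*sqrt(g - 7) = -27 + 3*sqrt(-7 + g))
T(N, D) = -27 + 3*sqrt(-7 - 2*D) (T(N, D) = (-27 + 3*sqrt(-7 - 2*D))*1 = -27 + 3*sqrt(-7 - 2*D))
P(833)/T(132, 138) = (179*sqrt(833))/(-27 + 3*sqrt(-7 - 2*138)) = (179*(7*sqrt(17)))/(-27 + 3*sqrt(-7 - 276)) = (1253*sqrt(17))/(-27 + 3*sqrt(-283)) = (1253*sqrt(17))/(-27 + 3*(I*sqrt(283))) = (1253*sqrt(17))/(-27 + 3*I*sqrt(283)) = 1253*sqrt(17)/(-27 + 3*I*sqrt(283))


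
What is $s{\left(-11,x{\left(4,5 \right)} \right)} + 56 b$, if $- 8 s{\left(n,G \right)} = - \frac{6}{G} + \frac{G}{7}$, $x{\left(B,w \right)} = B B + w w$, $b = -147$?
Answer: $- \frac{18902311}{2296} \approx -8232.7$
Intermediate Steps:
$x{\left(B,w \right)} = B^{2} + w^{2}$
$s{\left(n,G \right)} = - \frac{G}{56} + \frac{3}{4 G}$ ($s{\left(n,G \right)} = - \frac{- \frac{6}{G} + \frac{G}{7}}{8} = - \frac{G}{56} + \frac{3}{4 G}$)
$s{\left(-11,x{\left(4,5 \right)} \right)} + 56 b = \frac{42 - \left(4^{2} + 5^{2}\right)^{2}}{56 \left(4^{2} + 5^{2}\right)} + 56 \left(-147\right) = \frac{42 - \left(16 + 25\right)^{2}}{56 \left(16 + 25\right)} - 8232 = \frac{42 - 41^{2}}{56 \cdot 41} - 8232 = \frac{1}{56} \cdot \frac{1}{41} \left(42 - 1681\right) - 8232 = \frac{1}{56} \cdot \frac{1}{41} \left(-1639\right) - 8232 = - \frac{1639}{2296} - 8232 = - \frac{18902311}{2296}$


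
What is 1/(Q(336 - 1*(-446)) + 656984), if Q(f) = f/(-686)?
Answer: 343/225345121 ≈ 1.5221e-6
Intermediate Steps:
Q(f) = -f/686 (Q(f) = f*(-1/686) = -f/686)
1/(Q(336 - 1*(-446)) + 656984) = 1/(-(336 - 1*(-446))/686 + 656984) = 1/(-(336 + 446)/686 + 656984) = 1/(-1/686*782 + 656984) = 1/(-391/343 + 656984) = 1/(225345121/343) = 343/225345121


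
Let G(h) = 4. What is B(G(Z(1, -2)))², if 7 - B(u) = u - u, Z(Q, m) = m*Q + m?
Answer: 49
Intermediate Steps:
Z(Q, m) = m + Q*m (Z(Q, m) = Q*m + m = m + Q*m)
B(u) = 7 (B(u) = 7 - (u - u) = 7 - 1*0 = 7 + 0 = 7)
B(G(Z(1, -2)))² = 7² = 49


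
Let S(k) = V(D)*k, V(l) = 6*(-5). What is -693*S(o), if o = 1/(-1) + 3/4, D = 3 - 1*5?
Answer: -10395/2 ≈ -5197.5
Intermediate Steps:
D = -2 (D = 3 - 5 = -2)
V(l) = -30
o = -¼ (o = 1*(-1) + 3*(¼) = -1 + ¾ = -¼ ≈ -0.25000)
S(k) = -30*k
-693*S(o) = -(-20790)*(-1)/4 = -693*15/2 = -10395/2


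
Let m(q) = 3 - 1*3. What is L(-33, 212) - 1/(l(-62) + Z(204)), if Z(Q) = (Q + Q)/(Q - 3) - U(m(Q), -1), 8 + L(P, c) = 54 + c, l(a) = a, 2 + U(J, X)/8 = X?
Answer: 621847/2410 ≈ 258.03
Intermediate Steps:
m(q) = 0 (m(q) = 3 - 3 = 0)
U(J, X) = -16 + 8*X
L(P, c) = 46 + c (L(P, c) = -8 + (54 + c) = 46 + c)
Z(Q) = 24 + 2*Q/(-3 + Q) (Z(Q) = (Q + Q)/(Q - 3) - (-16 + 8*(-1)) = (2*Q)/(-3 + Q) - (-16 - 8) = 2*Q/(-3 + Q) - 1*(-24) = 2*Q/(-3 + Q) + 24 = 24 + 2*Q/(-3 + Q))
L(-33, 212) - 1/(l(-62) + Z(204)) = (46 + 212) - 1/(-62 + 2*(-36 + 13*204)/(-3 + 204)) = 258 - 1/(-62 + 2*(-36 + 2652)/201) = 258 - 1/(-62 + 2*(1/201)*2616) = 258 - 1/(-62 + 1744/67) = 258 - 1/(-2410/67) = 258 - 1*(-67/2410) = 258 + 67/2410 = 621847/2410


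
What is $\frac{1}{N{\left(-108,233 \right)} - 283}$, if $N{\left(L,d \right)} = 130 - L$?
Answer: $- \frac{1}{45} \approx -0.022222$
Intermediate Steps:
$\frac{1}{N{\left(-108,233 \right)} - 283} = \frac{1}{\left(130 - -108\right) - 283} = \frac{1}{\left(130 + 108\right) - 283} = \frac{1}{238 - 283} = \frac{1}{-45} = - \frac{1}{45}$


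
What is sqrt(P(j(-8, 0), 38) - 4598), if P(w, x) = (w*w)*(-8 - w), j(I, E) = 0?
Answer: 11*I*sqrt(38) ≈ 67.809*I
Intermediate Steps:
P(w, x) = w**2*(-8 - w)
sqrt(P(j(-8, 0), 38) - 4598) = sqrt(0**2*(-8 - 1*0) - 4598) = sqrt(0*(-8 + 0) - 4598) = sqrt(0*(-8) - 4598) = sqrt(0 - 4598) = sqrt(-4598) = 11*I*sqrt(38)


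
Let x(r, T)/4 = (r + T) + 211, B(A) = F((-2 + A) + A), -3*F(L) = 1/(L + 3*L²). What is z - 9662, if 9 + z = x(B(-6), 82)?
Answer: -7317641/861 ≈ -8499.0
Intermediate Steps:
F(L) = -1/(3*(L + 3*L²))
B(A) = -1/(3*(-5 + 6*A)*(-2 + 2*A)) (B(A) = -1/(3*((-2 + A) + A)*(1 + 3*((-2 + A) + A))) = -1/(3*(-2 + 2*A)*(1 + 3*(-2 + 2*A))) = -1/(3*(-2 + 2*A)*(1 + (-6 + 6*A))) = -1/(3*(-2 + 2*A)*(-5 + 6*A)) = -1/(3*(-5 + 6*A)*(-2 + 2*A)))
x(r, T) = 844 + 4*T + 4*r (x(r, T) = 4*((r + T) + 211) = 4*((T + r) + 211) = 4*(211 + T + r) = 844 + 4*T + 4*r)
z = 1001341/861 (z = -9 + (844 + 4*82 + 4*(-1/(6*(-1 - 6)*(-5 + 6*(-6))))) = -9 + (844 + 328 + 4*(-⅙/(-7*(-5 - 36)))) = -9 + (844 + 328 + 4*(-⅙*(-⅐)/(-41))) = -9 + (844 + 328 + 4*(-⅙*(-⅐)*(-1/41))) = -9 + (844 + 328 + 4*(-1/1722)) = -9 + (844 + 328 - 2/861) = -9 + 1009090/861 = 1001341/861 ≈ 1163.0)
z - 9662 = 1001341/861 - 9662 = -7317641/861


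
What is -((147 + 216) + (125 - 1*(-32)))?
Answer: -520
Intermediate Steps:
-((147 + 216) + (125 - 1*(-32))) = -(363 + (125 + 32)) = -(363 + 157) = -1*520 = -520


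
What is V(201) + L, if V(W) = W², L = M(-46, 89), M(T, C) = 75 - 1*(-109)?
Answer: 40585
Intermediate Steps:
M(T, C) = 184 (M(T, C) = 75 + 109 = 184)
L = 184
V(201) + L = 201² + 184 = 40401 + 184 = 40585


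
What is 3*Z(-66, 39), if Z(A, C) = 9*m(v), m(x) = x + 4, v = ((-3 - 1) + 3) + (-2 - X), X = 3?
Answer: -54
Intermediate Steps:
v = -6 (v = ((-3 - 1) + 3) + (-2 - 1*3) = (-4 + 3) + (-2 - 3) = -1 - 5 = -6)
m(x) = 4 + x
Z(A, C) = -18 (Z(A, C) = 9*(4 - 6) = 9*(-2) = -18)
3*Z(-66, 39) = 3*(-18) = -54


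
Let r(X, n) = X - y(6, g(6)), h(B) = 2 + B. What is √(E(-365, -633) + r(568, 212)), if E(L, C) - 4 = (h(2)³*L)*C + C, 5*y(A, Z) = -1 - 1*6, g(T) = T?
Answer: √369670510/5 ≈ 3845.4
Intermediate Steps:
y(A, Z) = -7/5 (y(A, Z) = (-1 - 1*6)/5 = (-1 - 6)/5 = (⅕)*(-7) = -7/5)
E(L, C) = 4 + C + 64*C*L (E(L, C) = 4 + (((2 + 2)³*L)*C + C) = 4 + ((4³*L)*C + C) = 4 + ((64*L)*C + C) = 4 + (64*C*L + C) = 4 + (C + 64*C*L) = 4 + C + 64*C*L)
r(X, n) = 7/5 + X (r(X, n) = X - 1*(-7/5) = X + 7/5 = 7/5 + X)
√(E(-365, -633) + r(568, 212)) = √((4 - 633 + 64*(-633)*(-365)) + (7/5 + 568)) = √((4 - 633 + 14786880) + 2847/5) = √(14786251 + 2847/5) = √(73934102/5) = √369670510/5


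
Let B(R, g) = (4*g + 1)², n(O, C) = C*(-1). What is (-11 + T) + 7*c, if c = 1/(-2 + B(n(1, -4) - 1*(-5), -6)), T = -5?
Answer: -8425/527 ≈ -15.987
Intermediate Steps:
n(O, C) = -C
B(R, g) = (1 + 4*g)²
c = 1/527 (c = 1/(-2 + (1 + 4*(-6))²) = 1/(-2 + (1 - 24)²) = 1/(-2 + (-23)²) = 1/(-2 + 529) = 1/527 ≈ 0.0018975)
(-11 + T) + 7*c = (-11 - 5) + 7*(1/527) = -16 + 7/527 = -8425/527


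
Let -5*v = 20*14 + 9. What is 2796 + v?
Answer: 13691/5 ≈ 2738.2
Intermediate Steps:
v = -289/5 (v = -(20*14 + 9)/5 = -(280 + 9)/5 = -⅕*289 = -289/5 ≈ -57.800)
2796 + v = 2796 - 289/5 = 13691/5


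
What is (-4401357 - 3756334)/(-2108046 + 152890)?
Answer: 8157691/1955156 ≈ 4.1724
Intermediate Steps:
(-4401357 - 3756334)/(-2108046 + 152890) = -8157691/(-1955156) = -8157691*(-1/1955156) = 8157691/1955156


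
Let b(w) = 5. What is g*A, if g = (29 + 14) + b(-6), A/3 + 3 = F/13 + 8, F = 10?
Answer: 10800/13 ≈ 830.77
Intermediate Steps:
A = 225/13 (A = -9 + 3*(10/13 + 8) = -9 + 3*(114/13) = -9 + 342/13 = 225/13 ≈ 17.308)
g = 48 (g = (29 + 14) + 5 = 43 + 5 = 48)
g*A = 48*(225/13) = 10800/13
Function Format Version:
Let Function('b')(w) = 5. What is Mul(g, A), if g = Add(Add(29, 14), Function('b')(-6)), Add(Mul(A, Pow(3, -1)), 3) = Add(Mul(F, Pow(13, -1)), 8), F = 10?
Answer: Rational(10800, 13) ≈ 830.77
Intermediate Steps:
A = Rational(225, 13) (A = Add(-9, Mul(3, Add(Mul(10, Pow(13, -1)), 8))) = Add(-9, Mul(3, Add(Mul(10, Rational(1, 13)), 8))) = Add(-9, Mul(3, Add(Rational(10, 13), 8))) = Add(-9, Mul(3, Rational(114, 13))) = Add(-9, Rational(342, 13)) = Rational(225, 13) ≈ 17.308)
g = 48 (g = Add(Add(29, 14), 5) = Add(43, 5) = 48)
Mul(g, A) = Mul(48, Rational(225, 13)) = Rational(10800, 13)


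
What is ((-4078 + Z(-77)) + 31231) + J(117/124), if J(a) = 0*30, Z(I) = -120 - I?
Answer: 27110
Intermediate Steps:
J(a) = 0
((-4078 + Z(-77)) + 31231) + J(117/124) = ((-4078 + (-120 - 1*(-77))) + 31231) + 0 = ((-4078 + (-120 + 77)) + 31231) + 0 = ((-4078 - 43) + 31231) + 0 = (-4121 + 31231) + 0 = 27110 + 0 = 27110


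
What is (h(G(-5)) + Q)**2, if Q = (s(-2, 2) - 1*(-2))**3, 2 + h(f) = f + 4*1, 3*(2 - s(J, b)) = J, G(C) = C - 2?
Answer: 6806881/729 ≈ 9337.3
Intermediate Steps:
G(C) = -2 + C
s(J, b) = 2 - J/3
h(f) = 2 + f (h(f) = -2 + (f + 4*1) = -2 + (f + 4) = -2 + (4 + f) = 2 + f)
Q = 2744/27 (Q = ((2 - 1/3*(-2)) - 1*(-2))**3 = ((2 + 2/3) + 2)**3 = (8/3 + 2)**3 = (14/3)**3 = 2744/27 ≈ 101.63)
(h(G(-5)) + Q)**2 = ((2 + (-2 - 5)) + 2744/27)**2 = ((2 - 7) + 2744/27)**2 = (-5 + 2744/27)**2 = (2609/27)**2 = 6806881/729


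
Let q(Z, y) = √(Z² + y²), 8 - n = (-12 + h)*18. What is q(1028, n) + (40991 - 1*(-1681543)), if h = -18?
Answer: 1722534 + 4*√84818 ≈ 1.7237e+6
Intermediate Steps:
n = 548 (n = 8 - (-12 - 18)*18 = 8 - (-30)*18 = 8 - 1*(-540) = 8 + 540 = 548)
q(1028, n) + (40991 - 1*(-1681543)) = √(1028² + 548²) + (40991 - 1*(-1681543)) = √(1056784 + 300304) + (40991 + 1681543) = √1357088 + 1722534 = 4*√84818 + 1722534 = 1722534 + 4*√84818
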